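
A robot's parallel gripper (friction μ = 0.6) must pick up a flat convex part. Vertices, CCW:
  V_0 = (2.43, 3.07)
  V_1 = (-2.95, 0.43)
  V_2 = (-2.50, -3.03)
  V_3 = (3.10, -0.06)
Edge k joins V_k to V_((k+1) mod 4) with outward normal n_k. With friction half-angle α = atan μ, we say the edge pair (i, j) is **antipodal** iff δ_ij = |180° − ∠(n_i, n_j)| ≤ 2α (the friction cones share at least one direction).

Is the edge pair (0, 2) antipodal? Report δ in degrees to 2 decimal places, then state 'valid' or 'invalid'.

δ = 1.80°, valid

α = atan 0.6 = 30.96°;  2α = 61.93°
edge 0: e_0 = (-5.38, -2.64);  n_0 = (-0.4405, +0.8977)
edge 2: e_2 = (+5.60, +2.97);  n_2 = (+0.4685, -0.8834)
∠(n_0, n_2) = 178.20°
δ = |180° − 178.20°| = 1.80°
1.80° ≤ 2α = 61.93°  →  valid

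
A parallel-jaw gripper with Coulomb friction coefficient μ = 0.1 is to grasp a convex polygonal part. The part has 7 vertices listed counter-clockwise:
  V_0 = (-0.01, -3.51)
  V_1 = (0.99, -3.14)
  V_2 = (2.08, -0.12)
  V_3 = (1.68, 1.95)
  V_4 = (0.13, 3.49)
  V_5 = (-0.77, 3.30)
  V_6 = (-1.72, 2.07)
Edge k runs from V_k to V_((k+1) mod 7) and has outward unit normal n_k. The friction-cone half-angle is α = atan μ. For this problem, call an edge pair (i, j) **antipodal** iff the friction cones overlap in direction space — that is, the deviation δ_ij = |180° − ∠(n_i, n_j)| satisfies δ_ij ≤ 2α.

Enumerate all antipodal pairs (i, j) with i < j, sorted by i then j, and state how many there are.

α = atan 0.1 = 5.71°;  2α = 11.42°
n_0 = (+0.3470, -0.9379)
n_1 = (+0.9406, -0.3395)
n_2 = (+0.9818, +0.1897)
n_3 = (+0.7048, +0.7094)
n_4 = (-0.2066, +0.9784)
n_5 = (-0.7914, +0.6113)
n_6 = (-0.9561, -0.2930)
  (0,1): δ = 130.15°  ·
  (0,2): δ = 99.37°  ·
  (0,3): δ = 65.12°  ·
  (0,4): δ = 8.38°  ✓
  (0,5): δ = 32.01°  ·
  (0,6): δ = 86.73°  ·
  (1,2): δ = 149.22°  ·
  (1,3): δ = 114.97°  ·
  (1,4): δ = 58.23°  ·
  (1,5): δ = 17.84°  ·
  (1,6): δ = 36.88°  ·
  (2,3): δ = 145.75°  ·
  (2,4): δ = 89.02°  ·
  (2,5): δ = 48.62°  ·
  (2,6): δ = 6.10°  ✓
  (3,4): δ = 123.26°  ·
  (3,5): δ = 82.87°  ·
  (3,6): δ = 28.15°  ·
  (4,5): δ = 139.60°  ·
  (4,6): δ = 84.88°  ·
  (5,6): δ = 125.28°  ·
antipodal pairs: 2

count = 2; pairs: (0,4), (2,6)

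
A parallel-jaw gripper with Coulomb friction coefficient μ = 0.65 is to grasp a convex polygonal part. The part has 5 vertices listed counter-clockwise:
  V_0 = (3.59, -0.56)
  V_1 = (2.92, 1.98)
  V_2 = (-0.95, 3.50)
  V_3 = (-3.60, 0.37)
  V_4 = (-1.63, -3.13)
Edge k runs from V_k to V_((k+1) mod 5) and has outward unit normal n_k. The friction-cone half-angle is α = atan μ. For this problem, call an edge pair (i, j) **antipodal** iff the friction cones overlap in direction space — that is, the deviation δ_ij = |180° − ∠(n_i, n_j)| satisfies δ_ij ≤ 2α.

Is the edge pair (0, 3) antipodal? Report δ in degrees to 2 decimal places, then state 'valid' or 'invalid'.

δ = 14.60°, valid

α = atan 0.65 = 33.02°;  2α = 66.05°
edge 0: e_0 = (-0.67, +2.54);  n_0 = (+0.9669, +0.2551)
edge 3: e_3 = (+1.97, -3.50);  n_3 = (-0.8714, -0.4905)
∠(n_0, n_3) = 165.40°
δ = |180° − 165.40°| = 14.60°
14.60° ≤ 2α = 66.05°  →  valid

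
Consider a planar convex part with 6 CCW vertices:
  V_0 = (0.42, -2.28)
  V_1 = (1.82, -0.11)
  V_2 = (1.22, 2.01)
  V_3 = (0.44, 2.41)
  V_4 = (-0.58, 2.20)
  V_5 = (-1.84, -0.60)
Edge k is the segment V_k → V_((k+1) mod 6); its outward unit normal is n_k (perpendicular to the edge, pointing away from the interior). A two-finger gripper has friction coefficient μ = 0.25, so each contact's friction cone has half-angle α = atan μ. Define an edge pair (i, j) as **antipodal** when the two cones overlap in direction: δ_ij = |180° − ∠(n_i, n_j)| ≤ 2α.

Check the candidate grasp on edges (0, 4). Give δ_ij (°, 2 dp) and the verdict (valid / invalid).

δ = 8.60°, valid

α = atan 0.25 = 14.04°;  2α = 28.07°
edge 0: e_0 = (+1.40, +2.17);  n_0 = (+0.8403, -0.5421)
edge 4: e_4 = (-1.26, -2.80);  n_4 = (-0.9119, +0.4104)
∠(n_0, n_4) = 171.40°
δ = |180° − 171.40°| = 8.60°
8.60° ≤ 2α = 28.07°  →  valid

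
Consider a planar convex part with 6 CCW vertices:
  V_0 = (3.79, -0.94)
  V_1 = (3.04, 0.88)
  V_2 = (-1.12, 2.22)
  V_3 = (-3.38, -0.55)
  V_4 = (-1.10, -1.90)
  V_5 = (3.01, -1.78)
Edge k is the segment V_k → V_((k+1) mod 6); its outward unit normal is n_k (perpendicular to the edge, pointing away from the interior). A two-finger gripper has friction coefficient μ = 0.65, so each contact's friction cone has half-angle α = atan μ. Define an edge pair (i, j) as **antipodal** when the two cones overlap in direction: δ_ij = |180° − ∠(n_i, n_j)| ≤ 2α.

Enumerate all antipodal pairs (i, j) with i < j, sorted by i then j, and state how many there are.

count = 7; pairs: (0,2), (0,3), (1,3), (1,4), (1,5), (2,4), (2,5)

α = atan 0.65 = 33.02°;  2α = 66.05°
n_0 = (+0.9246, +0.3810)
n_1 = (+0.3066, +0.9518)
n_2 = (-0.7748, +0.6322)
n_3 = (-0.5095, -0.8605)
n_4 = (+0.0292, -0.9996)
n_5 = (+0.7328, -0.6805)
  (0,1): δ = 130.25°  ·
  (0,2): δ = 61.61°  ✓
  (0,3): δ = 36.97°  ✓
  (0,4): δ = 69.28°  ·
  (0,5): δ = 114.73°  ·
  (1,2): δ = 111.36°  ·
  (1,3): δ = 12.78°  ✓
  (1,4): δ = 19.53°  ✓
  (1,5): δ = 64.98°  ✓
  (2,3): δ = 81.42°  ·
  (2,4): δ = 49.12°  ✓
  (2,5): δ = 3.67°  ✓
  (3,4): δ = 147.70°  ·
  (3,5): δ = 102.25°  ·
  (4,5): δ = 134.55°  ·
antipodal pairs: 7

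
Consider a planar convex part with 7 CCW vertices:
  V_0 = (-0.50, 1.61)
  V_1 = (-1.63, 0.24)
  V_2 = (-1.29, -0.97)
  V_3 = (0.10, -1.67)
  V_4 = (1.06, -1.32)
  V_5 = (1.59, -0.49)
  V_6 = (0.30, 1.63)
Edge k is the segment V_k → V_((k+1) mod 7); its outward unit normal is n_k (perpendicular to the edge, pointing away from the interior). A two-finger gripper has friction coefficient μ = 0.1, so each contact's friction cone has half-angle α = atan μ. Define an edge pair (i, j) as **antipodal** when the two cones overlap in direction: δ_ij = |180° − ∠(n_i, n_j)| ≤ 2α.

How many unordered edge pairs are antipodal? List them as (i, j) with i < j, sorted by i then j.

α = atan 0.1 = 5.71°;  2α = 11.42°
n_0 = (-0.7714, +0.6363)
n_1 = (-0.9627, -0.2705)
n_2 = (-0.4498, -0.8931)
n_3 = (+0.3425, -0.9395)
n_4 = (+0.8428, -0.5382)
n_5 = (+0.8543, +0.5198)
n_6 = (-0.0250, +0.9997)
  (0,1): δ = 124.79°  ·
  (0,2): δ = 77.21°  ·
  (0,3): δ = 30.45°  ·
  (0,4): δ = 6.96°  ✓
  (0,5): δ = 70.84°  ·
  (0,6): δ = 130.95°  ·
  (1,2): δ = 132.42°  ·
  (1,3): δ = 85.66°  ·
  (1,4): δ = 48.26°  ·
  (1,5): δ = 15.63°  ·
  (1,6): δ = 75.74°  ·
  (2,3): δ = 133.24°  ·
  (2,4): δ = 95.83°  ·
  (2,5): δ = 31.95°  ·
  (2,6): δ = 28.16°  ·
  (3,4): δ = 142.59°  ·
  (3,5): δ = 78.71°  ·
  (3,6): δ = 18.60°  ·
  (4,5): δ = 116.12°  ·
  (4,6): δ = 56.01°  ·
  (5,6): δ = 119.89°  ·
antipodal pairs: 1

count = 1; pairs: (0,4)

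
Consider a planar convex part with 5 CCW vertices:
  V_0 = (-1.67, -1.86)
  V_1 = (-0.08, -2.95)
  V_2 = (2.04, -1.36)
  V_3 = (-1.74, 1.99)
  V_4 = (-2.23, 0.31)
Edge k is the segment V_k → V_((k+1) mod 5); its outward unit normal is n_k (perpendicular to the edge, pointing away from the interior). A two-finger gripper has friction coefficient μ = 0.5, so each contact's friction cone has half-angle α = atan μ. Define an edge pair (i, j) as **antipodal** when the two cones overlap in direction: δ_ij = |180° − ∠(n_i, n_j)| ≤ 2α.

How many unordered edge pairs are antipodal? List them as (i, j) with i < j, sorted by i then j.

count = 3; pairs: (0,2), (1,3), (2,4)

α = atan 0.5 = 26.57°;  2α = 53.13°
n_0 = (-0.5654, -0.8248)
n_1 = (+0.6000, -0.8000)
n_2 = (+0.6633, +0.7484)
n_3 = (-0.9600, +0.2800)
n_4 = (-0.9683, -0.2499)
  (0,1): δ = 108.70°  ·
  (0,2): δ = 7.12°  ✓
  (0,3): δ = 108.17°  ·
  (0,4): δ = 138.90°  ·
  (1,2): δ = 78.42°  ·
  (1,3): δ = 36.87°  ✓
  (1,4): δ = 67.60°  ·
  (2,3): δ = 64.71°  ·
  (2,4): δ = 33.98°  ✓
  (3,4): δ = 149.27°  ·
antipodal pairs: 3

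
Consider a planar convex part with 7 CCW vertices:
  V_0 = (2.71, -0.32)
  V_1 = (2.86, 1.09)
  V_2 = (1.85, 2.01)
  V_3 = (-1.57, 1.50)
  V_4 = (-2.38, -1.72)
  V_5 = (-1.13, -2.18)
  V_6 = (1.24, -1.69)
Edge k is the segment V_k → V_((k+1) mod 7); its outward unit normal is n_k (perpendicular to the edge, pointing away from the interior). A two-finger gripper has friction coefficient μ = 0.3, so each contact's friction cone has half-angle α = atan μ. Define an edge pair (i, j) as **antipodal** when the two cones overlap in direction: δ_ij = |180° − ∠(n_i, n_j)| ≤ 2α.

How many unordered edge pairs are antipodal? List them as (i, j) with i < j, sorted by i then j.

count = 5; pairs: (0,3), (1,4), (2,4), (2,5), (3,6)

α = atan 0.3 = 16.70°;  2α = 33.40°
n_0 = (+0.9944, -0.1058)
n_1 = (+0.6734, +0.7393)
n_2 = (-0.1475, +0.9891)
n_3 = (-0.9698, +0.2440)
n_4 = (-0.3454, -0.9385)
n_5 = (+0.2025, -0.9793)
n_6 = (+0.6818, -0.7316)
  (0,1): δ = 126.26°  ·
  (0,2): δ = 75.45°  ·
  (0,3): δ = 8.05°  ✓
  (0,4): δ = 75.87°  ·
  (0,5): δ = 107.75°  ·
  (0,6): δ = 139.06°  ·
  (1,2): δ = 129.19°  ·
  (1,3): δ = 61.79°  ·
  (1,4): δ = 22.13°  ✓
  (1,5): δ = 54.01°  ·
  (1,6): δ = 85.31°  ·
  (2,3): δ = 112.60°  ·
  (2,4): δ = 28.69°  ✓
  (2,5): δ = 3.20°  ✓
  (2,6): δ = 34.50°  ·
  (3,4): δ = 96.08°  ·
  (3,5): δ = 64.20°  ·
  (3,6): δ = 32.90°  ✓
  (4,5): δ = 148.12°  ·
  (4,6): δ = 116.81°  ·
  (5,6): δ = 148.70°  ·
antipodal pairs: 5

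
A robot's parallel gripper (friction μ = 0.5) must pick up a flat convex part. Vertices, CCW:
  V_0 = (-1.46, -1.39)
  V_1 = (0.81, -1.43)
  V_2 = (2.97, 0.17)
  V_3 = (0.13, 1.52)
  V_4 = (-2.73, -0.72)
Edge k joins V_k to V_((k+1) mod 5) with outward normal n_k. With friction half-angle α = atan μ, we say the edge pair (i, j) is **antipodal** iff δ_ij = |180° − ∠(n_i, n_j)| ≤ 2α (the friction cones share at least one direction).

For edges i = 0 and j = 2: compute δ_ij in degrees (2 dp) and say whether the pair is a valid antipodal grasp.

δ = 24.41°, valid

α = atan 0.5 = 26.57°;  2α = 53.13°
edge 0: e_0 = (+2.27, -0.04);  n_0 = (-0.0176, -0.9998)
edge 2: e_2 = (-2.84, +1.35);  n_2 = (+0.4293, +0.9032)
∠(n_0, n_2) = 155.59°
δ = |180° − 155.59°| = 24.41°
24.41° ≤ 2α = 53.13°  →  valid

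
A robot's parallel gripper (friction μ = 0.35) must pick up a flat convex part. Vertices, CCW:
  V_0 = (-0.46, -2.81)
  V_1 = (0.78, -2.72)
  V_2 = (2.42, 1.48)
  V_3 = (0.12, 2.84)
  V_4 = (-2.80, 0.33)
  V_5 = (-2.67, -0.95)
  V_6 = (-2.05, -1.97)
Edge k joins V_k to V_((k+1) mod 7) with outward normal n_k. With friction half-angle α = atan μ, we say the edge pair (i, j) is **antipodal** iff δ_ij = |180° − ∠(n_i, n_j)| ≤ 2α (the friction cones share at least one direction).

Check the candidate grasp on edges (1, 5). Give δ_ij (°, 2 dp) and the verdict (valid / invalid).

α = atan 0.35 = 19.29°;  2α = 38.58°
edge 1: e_1 = (+1.64, +4.20);  n_1 = (+0.9315, -0.3637)
edge 5: e_5 = (+0.62, -1.02);  n_5 = (-0.8545, -0.5194)
∠(n_1, n_5) = 127.38°
δ = |180° − 127.38°| = 52.62°
52.62° > 2α = 38.58°  →  invalid

δ = 52.62°, invalid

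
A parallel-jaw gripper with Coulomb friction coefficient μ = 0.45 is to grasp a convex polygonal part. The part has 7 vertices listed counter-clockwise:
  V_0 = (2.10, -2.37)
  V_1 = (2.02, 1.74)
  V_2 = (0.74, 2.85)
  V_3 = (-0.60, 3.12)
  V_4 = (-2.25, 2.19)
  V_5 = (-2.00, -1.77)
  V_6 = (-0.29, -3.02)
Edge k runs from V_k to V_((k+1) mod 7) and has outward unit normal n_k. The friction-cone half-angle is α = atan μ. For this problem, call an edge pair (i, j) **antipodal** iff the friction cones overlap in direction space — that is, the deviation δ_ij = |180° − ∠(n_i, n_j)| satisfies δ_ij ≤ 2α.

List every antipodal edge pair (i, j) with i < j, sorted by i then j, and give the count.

count = 6; pairs: (0,4), (1,4), (1,5), (2,5), (2,6), (3,6)

α = atan 0.45 = 24.23°;  2α = 48.46°
n_0 = (+0.9998, +0.0195)
n_1 = (+0.6552, +0.7555)
n_2 = (+0.1975, +0.9803)
n_3 = (-0.4910, +0.8712)
n_4 = (-0.9980, -0.0630)
n_5 = (-0.5901, -0.8073)
n_6 = (+0.2624, -0.9649)
  (0,1): δ = 132.05°  ·
  (0,2): δ = 102.51°  ·
  (0,3): δ = 61.71°  ·
  (0,4): δ = 2.50°  ✓
  (0,5): δ = 52.72°  ·
  (0,6): δ = 104.10°  ·
  (1,2): δ = 150.46°  ·
  (1,3): δ = 109.66°  ·
  (1,4): δ = 45.46°  ✓
  (1,5): δ = 4.76°  ✓
  (1,6): δ = 56.15°  ·
  (2,3): δ = 139.20°  ·
  (2,4): δ = 75.00°  ·
  (2,5): δ = 24.77°  ✓
  (2,6): δ = 26.61°  ✓
  (3,4): δ = 115.79°  ·
  (3,5): δ = 65.57°  ·
  (3,6): δ = 14.19°  ✓
  (4,5): δ = 129.78°  ·
  (4,6): δ = 78.40°  ·
  (5,6): δ = 128.62°  ·
antipodal pairs: 6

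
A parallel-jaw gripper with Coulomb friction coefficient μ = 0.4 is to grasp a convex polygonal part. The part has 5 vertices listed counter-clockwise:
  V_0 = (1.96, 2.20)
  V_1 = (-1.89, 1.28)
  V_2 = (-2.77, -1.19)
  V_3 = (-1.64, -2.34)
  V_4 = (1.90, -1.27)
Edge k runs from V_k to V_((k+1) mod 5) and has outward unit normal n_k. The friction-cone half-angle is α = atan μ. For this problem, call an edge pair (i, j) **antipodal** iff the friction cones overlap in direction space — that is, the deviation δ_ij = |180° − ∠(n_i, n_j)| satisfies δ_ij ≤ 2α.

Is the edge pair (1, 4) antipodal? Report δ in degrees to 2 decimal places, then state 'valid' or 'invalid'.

δ = 18.62°, valid

α = atan 0.4 = 21.80°;  2α = 43.60°
edge 1: e_1 = (-0.88, -2.47);  n_1 = (-0.9420, +0.3356)
edge 4: e_4 = (+0.06, +3.47);  n_4 = (+0.9999, -0.0173)
∠(n_1, n_4) = 161.38°
δ = |180° − 161.38°| = 18.62°
18.62° ≤ 2α = 43.60°  →  valid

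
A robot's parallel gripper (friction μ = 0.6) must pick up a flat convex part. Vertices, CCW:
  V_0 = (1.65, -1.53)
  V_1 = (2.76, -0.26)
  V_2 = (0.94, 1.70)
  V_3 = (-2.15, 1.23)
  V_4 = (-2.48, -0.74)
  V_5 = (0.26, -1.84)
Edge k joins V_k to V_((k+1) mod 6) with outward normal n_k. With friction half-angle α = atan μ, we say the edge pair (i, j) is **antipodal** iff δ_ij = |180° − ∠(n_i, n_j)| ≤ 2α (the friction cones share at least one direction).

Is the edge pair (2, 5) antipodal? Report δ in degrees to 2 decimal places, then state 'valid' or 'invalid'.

α = atan 0.6 = 30.96°;  2α = 61.93°
edge 2: e_2 = (-3.09, -0.47);  n_2 = (-0.1504, +0.9886)
edge 5: e_5 = (+1.39, +0.31);  n_5 = (+0.2177, -0.9760)
∠(n_2, n_5) = 176.08°
δ = |180° − 176.08°| = 3.92°
3.92° ≤ 2α = 61.93°  →  valid

δ = 3.92°, valid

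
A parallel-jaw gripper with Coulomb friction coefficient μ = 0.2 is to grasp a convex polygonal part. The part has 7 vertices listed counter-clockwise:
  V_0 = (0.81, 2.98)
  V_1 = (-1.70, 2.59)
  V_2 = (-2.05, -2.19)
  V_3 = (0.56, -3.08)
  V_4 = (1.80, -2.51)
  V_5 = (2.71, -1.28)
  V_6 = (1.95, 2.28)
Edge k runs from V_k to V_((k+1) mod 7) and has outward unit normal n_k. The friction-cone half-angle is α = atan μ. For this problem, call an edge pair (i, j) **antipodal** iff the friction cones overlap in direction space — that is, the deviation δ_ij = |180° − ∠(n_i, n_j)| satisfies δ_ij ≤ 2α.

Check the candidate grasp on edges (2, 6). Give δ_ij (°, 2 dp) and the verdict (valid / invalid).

δ = 12.72°, valid

α = atan 0.2 = 11.31°;  2α = 22.62°
edge 2: e_2 = (+2.61, -0.89);  n_2 = (-0.3227, -0.9465)
edge 6: e_6 = (-1.14, +0.70);  n_6 = (+0.5233, +0.8522)
∠(n_2, n_6) = 167.28°
δ = |180° − 167.28°| = 12.72°
12.72° ≤ 2α = 22.62°  →  valid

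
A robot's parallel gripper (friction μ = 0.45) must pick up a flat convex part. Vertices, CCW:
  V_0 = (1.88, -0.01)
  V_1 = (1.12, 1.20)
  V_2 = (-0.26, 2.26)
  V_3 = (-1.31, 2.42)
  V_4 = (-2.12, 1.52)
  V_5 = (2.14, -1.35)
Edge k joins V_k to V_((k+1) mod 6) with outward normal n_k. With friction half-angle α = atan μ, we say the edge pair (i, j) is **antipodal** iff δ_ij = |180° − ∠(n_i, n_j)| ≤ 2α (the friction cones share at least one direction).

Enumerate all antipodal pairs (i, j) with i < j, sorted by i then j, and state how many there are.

α = atan 0.45 = 24.23°;  2α = 48.46°
n_0 = (+0.8468, +0.5319)
n_1 = (+0.6092, +0.7931)
n_2 = (+0.1506, +0.9886)
n_3 = (-0.7433, +0.6690)
n_4 = (-0.5587, -0.8293)
n_5 = (+0.9817, +0.1905)
  (0,1): δ = 159.66°  ·
  (0,2): δ = 130.80°  ·
  (0,3): δ = 74.12°  ·
  (0,4): δ = 23.90°  ✓
  (0,5): δ = 158.85°  ·
  (1,2): δ = 151.14°  ·
  (1,3): δ = 94.46°  ·
  (1,4): δ = 3.56°  ✓
  (1,5): δ = 138.51°  ·
  (2,3): δ = 123.32°  ·
  (2,4): δ = 25.30°  ✓
  (2,5): δ = 109.64°  ·
  (3,4): δ = 81.98°  ·
  (3,5): δ = 52.97°  ·
  (4,5): δ = 45.05°  ✓
antipodal pairs: 4

count = 4; pairs: (0,4), (1,4), (2,4), (4,5)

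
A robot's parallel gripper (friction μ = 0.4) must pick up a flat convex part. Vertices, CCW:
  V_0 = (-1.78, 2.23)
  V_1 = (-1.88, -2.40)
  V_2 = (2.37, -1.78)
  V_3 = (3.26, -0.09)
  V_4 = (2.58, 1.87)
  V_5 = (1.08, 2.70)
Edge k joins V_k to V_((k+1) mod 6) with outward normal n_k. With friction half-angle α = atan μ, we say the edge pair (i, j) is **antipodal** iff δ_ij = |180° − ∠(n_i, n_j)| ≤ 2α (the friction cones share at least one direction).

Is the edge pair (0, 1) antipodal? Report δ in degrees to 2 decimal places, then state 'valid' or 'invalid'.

α = atan 0.4 = 21.80°;  2α = 43.60°
edge 0: e_0 = (-0.10, -4.63);  n_0 = (-0.9998, +0.0216)
edge 1: e_1 = (+4.25, +0.62);  n_1 = (+0.1444, -0.9895)
∠(n_0, n_1) = 99.54°
δ = |180° − 99.54°| = 80.46°
80.46° > 2α = 43.60°  →  invalid

δ = 80.46°, invalid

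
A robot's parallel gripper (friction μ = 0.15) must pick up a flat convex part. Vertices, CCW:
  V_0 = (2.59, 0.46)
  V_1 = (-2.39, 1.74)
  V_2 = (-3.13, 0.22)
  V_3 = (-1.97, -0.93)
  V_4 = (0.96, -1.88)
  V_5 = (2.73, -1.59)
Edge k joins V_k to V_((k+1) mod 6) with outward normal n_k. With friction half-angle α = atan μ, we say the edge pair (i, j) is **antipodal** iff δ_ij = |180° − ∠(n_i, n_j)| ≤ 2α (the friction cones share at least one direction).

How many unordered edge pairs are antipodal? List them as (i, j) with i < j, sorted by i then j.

α = atan 0.15 = 8.53°;  2α = 17.06°
n_0 = (+0.2489, +0.9685)
n_1 = (-0.8991, +0.4377)
n_2 = (-0.7040, -0.7102)
n_3 = (-0.3084, -0.9512)
n_4 = (+0.1617, -0.9868)
n_5 = (+0.9977, +0.0681)
  (0,1): δ = 101.54°  ·
  (0,2): δ = 30.34°  ·
  (0,3): δ = 3.55°  ✓
  (0,4): δ = 23.72°  ·
  (0,5): δ = 108.32°  ·
  (1,2): δ = 108.79°  ·
  (1,3): δ = 82.01°  ·
  (1,4): δ = 54.74°  ·
  (1,5): δ = 29.87°  ·
  (2,3): δ = 153.21°  ·
  (2,4): δ = 125.94°  ·
  (2,5): δ = 41.34°  ·
  (3,4): δ = 152.73°  ·
  (3,5): δ = 68.13°  ·
  (4,5): δ = 95.40°  ·
antipodal pairs: 1

count = 1; pairs: (0,3)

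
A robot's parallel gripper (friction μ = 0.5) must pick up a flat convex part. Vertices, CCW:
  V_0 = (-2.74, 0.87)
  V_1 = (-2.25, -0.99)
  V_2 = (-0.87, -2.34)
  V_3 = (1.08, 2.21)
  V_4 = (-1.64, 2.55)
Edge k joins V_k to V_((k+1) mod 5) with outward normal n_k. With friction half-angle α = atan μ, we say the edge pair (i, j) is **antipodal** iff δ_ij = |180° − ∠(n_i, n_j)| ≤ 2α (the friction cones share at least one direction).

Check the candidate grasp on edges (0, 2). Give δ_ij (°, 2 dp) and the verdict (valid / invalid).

δ = 37.96°, valid

α = atan 0.5 = 26.57°;  2α = 53.13°
edge 0: e_0 = (+0.49, -1.86);  n_0 = (-0.9670, -0.2547)
edge 2: e_2 = (+1.95, +4.55);  n_2 = (+0.9191, -0.3939)
∠(n_0, n_2) = 142.04°
δ = |180° − 142.04°| = 37.96°
37.96° ≤ 2α = 53.13°  →  valid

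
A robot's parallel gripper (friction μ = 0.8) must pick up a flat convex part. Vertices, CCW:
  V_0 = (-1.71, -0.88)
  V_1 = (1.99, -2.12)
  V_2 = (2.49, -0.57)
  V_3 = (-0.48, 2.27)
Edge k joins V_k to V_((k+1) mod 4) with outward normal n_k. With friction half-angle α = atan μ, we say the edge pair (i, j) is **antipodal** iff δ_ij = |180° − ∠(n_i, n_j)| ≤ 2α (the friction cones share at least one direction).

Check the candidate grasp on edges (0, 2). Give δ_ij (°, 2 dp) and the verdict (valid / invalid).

α = atan 0.8 = 38.66°;  2α = 77.32°
edge 0: e_0 = (+3.70, -1.24);  n_0 = (-0.3178, -0.9482)
edge 2: e_2 = (-2.97, +2.84);  n_2 = (+0.6911, +0.7227)
∠(n_0, n_2) = 154.81°
δ = |180° − 154.81°| = 25.19°
25.19° ≤ 2α = 77.32°  →  valid

δ = 25.19°, valid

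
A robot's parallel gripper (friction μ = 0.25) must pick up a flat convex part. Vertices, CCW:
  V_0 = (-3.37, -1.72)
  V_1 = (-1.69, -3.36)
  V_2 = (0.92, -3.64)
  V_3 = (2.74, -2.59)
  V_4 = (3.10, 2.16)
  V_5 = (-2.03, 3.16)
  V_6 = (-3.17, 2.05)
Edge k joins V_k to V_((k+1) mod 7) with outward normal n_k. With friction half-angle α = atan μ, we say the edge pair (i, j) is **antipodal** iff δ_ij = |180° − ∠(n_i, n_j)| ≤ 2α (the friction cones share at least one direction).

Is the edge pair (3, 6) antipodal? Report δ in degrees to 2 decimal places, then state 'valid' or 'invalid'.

δ = 1.30°, valid

α = atan 0.25 = 14.04°;  2α = 28.07°
edge 3: e_3 = (+0.36, +4.75);  n_3 = (+0.9971, -0.0756)
edge 6: e_6 = (-0.20, -3.77);  n_6 = (-0.9986, +0.0530)
∠(n_3, n_6) = 178.70°
δ = |180° − 178.70°| = 1.30°
1.30° ≤ 2α = 28.07°  →  valid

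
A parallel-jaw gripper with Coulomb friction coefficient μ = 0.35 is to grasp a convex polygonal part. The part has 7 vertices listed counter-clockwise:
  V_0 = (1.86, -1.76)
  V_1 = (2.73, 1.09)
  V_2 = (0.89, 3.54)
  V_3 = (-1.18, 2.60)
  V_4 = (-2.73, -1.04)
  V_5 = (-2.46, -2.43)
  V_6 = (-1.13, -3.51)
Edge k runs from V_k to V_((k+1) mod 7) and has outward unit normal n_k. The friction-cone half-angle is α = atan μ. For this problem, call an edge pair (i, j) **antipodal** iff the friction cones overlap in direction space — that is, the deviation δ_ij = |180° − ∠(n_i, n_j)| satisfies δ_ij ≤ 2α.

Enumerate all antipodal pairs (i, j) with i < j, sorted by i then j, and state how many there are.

count = 6; pairs: (0,3), (0,4), (1,4), (1,5), (2,6), (3,6)

α = atan 0.35 = 19.29°;  2α = 38.58°
n_0 = (+0.9564, -0.2920)
n_1 = (+0.7996, +0.6005)
n_2 = (-0.4135, +0.9105)
n_3 = (-0.9201, +0.3918)
n_4 = (-0.9817, -0.1907)
n_5 = (-0.6304, -0.7763)
n_6 = (+0.5051, -0.8630)
  (0,1): δ = 126.12°  ·
  (0,2): δ = 48.60°  ·
  (0,3): δ = 6.09°  ✓
  (0,4): δ = 27.97°  ✓
  (0,5): δ = 67.90°  ·
  (0,6): δ = 137.32°  ·
  (1,2): δ = 102.48°  ·
  (1,3): δ = 59.97°  ·
  (1,4): δ = 25.91°  ✓
  (1,5): δ = 14.02°  ✓
  (1,6): δ = 83.43°  ·
  (2,3): δ = 137.49°  ·
  (2,4): δ = 103.43°  ·
  (2,5): δ = 63.50°  ·
  (2,6): δ = 5.92°  ✓
  (3,4): δ = 145.94°  ·
  (3,5): δ = 106.01°  ·
  (3,6): δ = 36.59°  ✓
  (4,5): δ = 140.07°  ·
  (4,6): δ = 70.65°  ·
  (5,6): δ = 110.58°  ·
antipodal pairs: 6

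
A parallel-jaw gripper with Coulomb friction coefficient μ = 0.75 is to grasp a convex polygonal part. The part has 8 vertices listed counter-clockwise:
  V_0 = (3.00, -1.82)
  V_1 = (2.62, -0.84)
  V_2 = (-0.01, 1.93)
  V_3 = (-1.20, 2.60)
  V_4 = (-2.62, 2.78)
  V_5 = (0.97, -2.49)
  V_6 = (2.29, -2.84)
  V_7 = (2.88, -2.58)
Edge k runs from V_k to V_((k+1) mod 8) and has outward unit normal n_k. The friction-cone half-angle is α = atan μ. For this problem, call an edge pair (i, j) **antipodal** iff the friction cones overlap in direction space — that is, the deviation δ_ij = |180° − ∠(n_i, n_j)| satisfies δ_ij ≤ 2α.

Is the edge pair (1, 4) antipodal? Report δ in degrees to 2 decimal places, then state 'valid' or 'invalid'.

δ = 9.25°, valid

α = atan 0.75 = 36.87°;  2α = 73.74°
edge 1: e_1 = (-2.63, +2.77);  n_1 = (+0.7252, +0.6885)
edge 4: e_4 = (+3.59, -5.27);  n_4 = (-0.8265, -0.5630)
∠(n_1, n_4) = 170.75°
δ = |180° − 170.75°| = 9.25°
9.25° ≤ 2α = 73.74°  →  valid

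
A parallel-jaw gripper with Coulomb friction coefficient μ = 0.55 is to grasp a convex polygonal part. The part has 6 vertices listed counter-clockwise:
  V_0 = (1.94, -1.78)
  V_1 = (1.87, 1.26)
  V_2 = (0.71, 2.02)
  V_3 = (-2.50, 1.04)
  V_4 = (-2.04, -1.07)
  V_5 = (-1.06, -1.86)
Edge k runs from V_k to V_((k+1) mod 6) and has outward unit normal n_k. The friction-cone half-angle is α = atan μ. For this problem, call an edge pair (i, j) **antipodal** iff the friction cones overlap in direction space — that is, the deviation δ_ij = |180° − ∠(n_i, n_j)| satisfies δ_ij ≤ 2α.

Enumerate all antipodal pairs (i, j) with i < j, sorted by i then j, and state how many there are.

α = atan 0.55 = 28.81°;  2α = 57.62°
n_0 = (+0.9997, +0.0230)
n_1 = (+0.5480, +0.8365)
n_2 = (-0.2920, +0.9564)
n_3 = (-0.9771, -0.2130)
n_4 = (-0.6276, -0.7785)
n_5 = (+0.0267, -0.9996)
  (0,1): δ = 124.55°  ·
  (0,2): δ = 74.34°  ·
  (0,3): δ = 10.98°  ✓
  (0,4): δ = 49.81°  ✓
  (0,5): δ = 90.21°  ·
  (1,2): δ = 129.79°  ·
  (1,3): δ = 44.47°  ✓
  (1,4): δ = 5.64°  ✓
  (1,5): δ = 34.76°  ✓
  (2,3): δ = 94.68°  ·
  (2,4): δ = 55.85°  ✓
  (2,5): δ = 15.45°  ✓
  (3,4): δ = 141.17°  ·
  (3,5): δ = 100.77°  ·
  (4,5): δ = 139.60°  ·
antipodal pairs: 7

count = 7; pairs: (0,3), (0,4), (1,3), (1,4), (1,5), (2,4), (2,5)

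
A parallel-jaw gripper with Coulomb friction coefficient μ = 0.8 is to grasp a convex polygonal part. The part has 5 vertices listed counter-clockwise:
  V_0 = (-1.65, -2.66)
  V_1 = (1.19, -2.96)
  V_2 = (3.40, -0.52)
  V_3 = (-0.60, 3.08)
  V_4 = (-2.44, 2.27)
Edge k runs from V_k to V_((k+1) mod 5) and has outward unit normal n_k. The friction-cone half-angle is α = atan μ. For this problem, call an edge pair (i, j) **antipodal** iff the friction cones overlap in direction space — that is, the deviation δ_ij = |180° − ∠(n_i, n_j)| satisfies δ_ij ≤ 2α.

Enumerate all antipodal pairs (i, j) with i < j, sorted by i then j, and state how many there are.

α = atan 0.8 = 38.66°;  2α = 77.32°
n_0 = (-0.1050, -0.9945)
n_1 = (+0.7412, -0.6713)
n_2 = (+0.6690, +0.7433)
n_3 = (-0.4029, +0.9152)
n_4 = (-0.9874, -0.1582)
  (0,1): δ = 126.14°  ·
  (0,2): δ = 35.96°  ✓
  (0,3): δ = 29.79°  ✓
  (0,4): δ = 105.13°  ·
  (1,2): δ = 89.82°  ·
  (1,3): δ = 24.07°  ✓
  (1,4): δ = 51.27°  ✓
  (2,3): δ = 114.25°  ·
  (2,4): δ = 38.91°  ✓
  (3,4): δ = 104.66°  ·
antipodal pairs: 5

count = 5; pairs: (0,2), (0,3), (1,3), (1,4), (2,4)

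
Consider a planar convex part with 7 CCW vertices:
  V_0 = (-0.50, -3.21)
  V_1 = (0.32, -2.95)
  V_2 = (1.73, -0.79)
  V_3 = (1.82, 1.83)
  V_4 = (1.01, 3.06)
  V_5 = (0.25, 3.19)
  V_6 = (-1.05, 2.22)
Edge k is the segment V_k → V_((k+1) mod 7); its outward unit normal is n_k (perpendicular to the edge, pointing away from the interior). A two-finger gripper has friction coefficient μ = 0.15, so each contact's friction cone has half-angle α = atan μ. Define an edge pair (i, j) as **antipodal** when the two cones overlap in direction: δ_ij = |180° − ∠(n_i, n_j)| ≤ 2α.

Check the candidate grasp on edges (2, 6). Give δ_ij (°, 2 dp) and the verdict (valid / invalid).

α = atan 0.15 = 8.53°;  2α = 17.06°
edge 2: e_2 = (+0.09, +2.62);  n_2 = (+0.9994, -0.0343)
edge 6: e_6 = (+0.55, -5.43);  n_6 = (-0.9949, -0.1008)
∠(n_2, n_6) = 172.25°
δ = |180° − 172.25°| = 7.75°
7.75° ≤ 2α = 17.06°  →  valid

δ = 7.75°, valid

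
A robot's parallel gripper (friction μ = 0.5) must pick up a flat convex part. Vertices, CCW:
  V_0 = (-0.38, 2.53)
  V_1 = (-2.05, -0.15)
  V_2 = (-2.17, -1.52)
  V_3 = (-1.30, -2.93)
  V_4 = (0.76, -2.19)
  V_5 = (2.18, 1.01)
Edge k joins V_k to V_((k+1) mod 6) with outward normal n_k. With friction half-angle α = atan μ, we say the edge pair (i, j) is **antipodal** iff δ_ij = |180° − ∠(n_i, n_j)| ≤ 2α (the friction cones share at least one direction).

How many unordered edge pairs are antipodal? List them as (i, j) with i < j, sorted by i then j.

α = atan 0.5 = 26.57°;  2α = 53.13°
n_0 = (-0.8487, +0.5289)
n_1 = (-0.9962, +0.0873)
n_2 = (-0.8510, -0.5251)
n_3 = (+0.3381, -0.9411)
n_4 = (+0.9140, -0.4056)
n_5 = (+0.5105, +0.8599)
  (0,1): δ = 153.08°  ·
  (0,2): δ = 116.40°  ·
  (0,3): δ = 38.31°  ✓
  (0,4): δ = 8.00°  ✓
  (0,5): δ = 91.23°  ·
  (1,2): δ = 143.32°  ·
  (1,3): δ = 65.23°  ·
  (1,4): δ = 18.92°  ✓
  (1,5): δ = 64.31°  ·
  (2,3): δ = 101.92°  ·
  (2,4): δ = 55.60°  ·
  (2,5): δ = 27.62°  ✓
  (3,4): δ = 133.69°  ·
  (3,5): δ = 50.46°  ✓
  (4,5): δ = 96.77°  ·
antipodal pairs: 5

count = 5; pairs: (0,3), (0,4), (1,4), (2,5), (3,5)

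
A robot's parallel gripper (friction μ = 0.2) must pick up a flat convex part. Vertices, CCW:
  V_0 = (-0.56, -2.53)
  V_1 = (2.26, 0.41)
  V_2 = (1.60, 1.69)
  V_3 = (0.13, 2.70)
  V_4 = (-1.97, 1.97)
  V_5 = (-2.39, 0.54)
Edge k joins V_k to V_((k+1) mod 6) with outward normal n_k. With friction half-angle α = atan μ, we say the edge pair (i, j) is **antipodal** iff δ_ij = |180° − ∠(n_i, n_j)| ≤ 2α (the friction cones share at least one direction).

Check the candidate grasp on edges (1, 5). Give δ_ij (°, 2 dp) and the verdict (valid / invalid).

α = atan 0.2 = 11.31°;  2α = 22.62°
edge 1: e_1 = (-0.66, +1.28);  n_1 = (+0.8888, +0.4583)
edge 5: e_5 = (+1.83, -3.07);  n_5 = (-0.8590, -0.5120)
∠(n_1, n_5) = 176.48°
δ = |180° − 176.48°| = 3.52°
3.52° ≤ 2α = 22.62°  →  valid

δ = 3.52°, valid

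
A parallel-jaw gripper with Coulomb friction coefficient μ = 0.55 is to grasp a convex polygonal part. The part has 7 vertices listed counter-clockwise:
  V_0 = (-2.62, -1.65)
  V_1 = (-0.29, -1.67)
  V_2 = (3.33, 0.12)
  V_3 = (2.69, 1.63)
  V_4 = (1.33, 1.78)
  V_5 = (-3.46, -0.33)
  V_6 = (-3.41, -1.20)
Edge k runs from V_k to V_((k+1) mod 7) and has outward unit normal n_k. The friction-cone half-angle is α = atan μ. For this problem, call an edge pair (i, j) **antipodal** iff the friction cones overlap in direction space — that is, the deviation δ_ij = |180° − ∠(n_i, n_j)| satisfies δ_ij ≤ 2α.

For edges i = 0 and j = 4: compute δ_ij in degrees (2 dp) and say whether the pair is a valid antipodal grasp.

α = atan 0.55 = 28.81°;  2α = 57.62°
edge 0: e_0 = (+2.33, -0.02);  n_0 = (-0.0086, -1.0000)
edge 4: e_4 = (-4.79, -2.11);  n_4 = (-0.4031, +0.9151)
∠(n_0, n_4) = 155.73°
δ = |180° − 155.73°| = 24.27°
24.27° ≤ 2α = 57.62°  →  valid

δ = 24.27°, valid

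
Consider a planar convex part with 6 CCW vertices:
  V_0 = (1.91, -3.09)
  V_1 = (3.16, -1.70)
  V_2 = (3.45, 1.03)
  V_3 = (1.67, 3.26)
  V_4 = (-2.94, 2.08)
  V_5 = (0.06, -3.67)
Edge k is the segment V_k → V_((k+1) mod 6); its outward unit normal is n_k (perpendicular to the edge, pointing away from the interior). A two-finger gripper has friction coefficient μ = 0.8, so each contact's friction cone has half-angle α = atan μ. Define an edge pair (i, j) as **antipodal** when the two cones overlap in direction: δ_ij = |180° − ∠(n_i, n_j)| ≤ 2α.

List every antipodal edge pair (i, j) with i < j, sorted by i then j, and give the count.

count = 8; pairs: (0,3), (0,4), (1,3), (1,4), (2,4), (2,5), (3,4), (3,5)

α = atan 0.8 = 38.66°;  2α = 77.32°
n_0 = (+0.7436, -0.6687)
n_1 = (+0.9944, -0.1056)
n_2 = (+0.7816, +0.6238)
n_3 = (-0.2480, +0.9688)
n_4 = (-0.8866, -0.4626)
n_5 = (+0.2992, -0.9542)
  (0,1): δ = 144.10°  ·
  (0,2): δ = 99.44°  ·
  (0,3): δ = 33.68°  ✓
  (0,4): δ = 69.52°  ✓
  (0,5): δ = 149.37°  ·
  (1,2): δ = 135.34°  ·
  (1,3): δ = 69.58°  ✓
  (1,4): δ = 33.62°  ✓
  (1,5): δ = 113.47°  ·
  (2,3): δ = 114.24°  ·
  (2,4): δ = 11.04°  ✓
  (2,5): δ = 68.81°  ✓
  (3,4): δ = 76.80°  ✓
  (3,5): δ = 3.05°  ✓
  (4,5): δ = 100.15°  ·
antipodal pairs: 8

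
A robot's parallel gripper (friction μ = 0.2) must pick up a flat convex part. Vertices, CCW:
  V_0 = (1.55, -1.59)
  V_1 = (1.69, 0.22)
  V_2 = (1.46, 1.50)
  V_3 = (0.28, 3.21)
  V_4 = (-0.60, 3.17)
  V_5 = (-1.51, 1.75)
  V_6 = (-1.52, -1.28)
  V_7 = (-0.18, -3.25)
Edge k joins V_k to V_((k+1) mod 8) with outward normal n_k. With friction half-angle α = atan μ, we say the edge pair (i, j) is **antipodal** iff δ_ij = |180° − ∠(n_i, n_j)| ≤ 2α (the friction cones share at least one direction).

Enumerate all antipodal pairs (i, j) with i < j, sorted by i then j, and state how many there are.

count = 4; pairs: (0,5), (1,5), (2,6), (4,7)

α = atan 0.2 = 11.31°;  2α = 22.62°
n_0 = (+0.9970, -0.0771)
n_1 = (+0.9842, +0.1769)
n_2 = (+0.8231, +0.5680)
n_3 = (-0.0454, +0.9990)
n_4 = (-0.8419, +0.5396)
n_5 = (-1.0000, +0.0033)
n_6 = (-0.8268, -0.5624)
n_7 = (+0.6924, -0.7216)
  (0,1): δ = 165.39°  ·
  (0,2): δ = 140.97°  ·
  (0,3): δ = 82.97°  ·
  (0,4): δ = 28.23°  ·
  (0,5): δ = 4.23°  ✓
  (0,6): δ = 38.65°  ·
  (0,7): δ = 138.24°  ·
  (1,2): δ = 155.58°  ·
  (1,3): δ = 97.58°  ·
  (1,4): δ = 42.84°  ·
  (1,5): δ = 10.38°  ✓
  (1,6): δ = 24.04°  ·
  (1,7): δ = 123.63°  ·
  (2,3): δ = 122.01°  ·
  (2,4): δ = 67.26°  ·
  (2,5): δ = 34.80°  ·
  (2,6): δ = 0.38°  ✓
  (2,7): δ = 99.21°  ·
  (3,4): δ = 125.26°  ·
  (3,5): δ = 92.79°  ·
  (3,6): δ = 58.38°  ·
  (3,7): δ = 41.21°  ·
  (4,5): δ = 147.54°  ·
  (4,6): δ = 113.12°  ·
  (4,7): δ = 13.53°  ✓
  (5,6): δ = 145.59°  ·
  (5,7): δ = 45.99°  ·
  (6,7): δ = 80.41°  ·
antipodal pairs: 4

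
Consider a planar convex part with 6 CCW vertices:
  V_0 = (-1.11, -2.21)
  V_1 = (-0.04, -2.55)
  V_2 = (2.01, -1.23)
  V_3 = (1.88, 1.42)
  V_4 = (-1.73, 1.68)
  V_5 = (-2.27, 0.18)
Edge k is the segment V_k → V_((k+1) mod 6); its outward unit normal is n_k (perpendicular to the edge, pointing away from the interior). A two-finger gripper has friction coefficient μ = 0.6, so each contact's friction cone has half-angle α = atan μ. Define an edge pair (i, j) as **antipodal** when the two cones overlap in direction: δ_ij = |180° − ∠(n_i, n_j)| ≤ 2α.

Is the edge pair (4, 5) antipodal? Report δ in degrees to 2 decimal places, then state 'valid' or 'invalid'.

δ = 134.31°, invalid

α = atan 0.6 = 30.96°;  2α = 61.93°
edge 4: e_4 = (-0.54, -1.50);  n_4 = (-0.9409, +0.3387)
edge 5: e_5 = (+1.16, -2.39);  n_5 = (-0.8996, -0.4366)
∠(n_4, n_5) = 45.69°
δ = |180° − 45.69°| = 134.31°
134.31° > 2α = 61.93°  →  invalid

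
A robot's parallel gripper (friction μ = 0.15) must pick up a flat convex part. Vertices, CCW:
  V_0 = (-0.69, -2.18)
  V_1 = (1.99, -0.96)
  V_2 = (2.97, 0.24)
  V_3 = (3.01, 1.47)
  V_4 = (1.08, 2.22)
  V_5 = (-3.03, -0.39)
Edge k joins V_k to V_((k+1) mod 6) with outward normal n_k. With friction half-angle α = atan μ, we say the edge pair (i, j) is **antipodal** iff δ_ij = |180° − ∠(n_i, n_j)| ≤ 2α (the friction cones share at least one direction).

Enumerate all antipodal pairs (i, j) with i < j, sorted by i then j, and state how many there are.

α = atan 0.15 = 8.53°;  2α = 17.06°
n_0 = (+0.4143, -0.9101)
n_1 = (+0.7745, -0.6325)
n_2 = (+0.9995, -0.0325)
n_3 = (+0.3622, +0.9321)
n_4 = (-0.5361, +0.8442)
n_5 = (-0.6076, -0.7943)
  (0,1): δ = 153.71°  ·
  (0,2): δ = 116.34°  ·
  (0,3): δ = 45.71°  ·
  (0,4): δ = 7.94°  ✓
  (0,5): δ = 118.11°  ·
  (1,2): δ = 142.63°  ·
  (1,3): δ = 72.00°  ·
  (1,4): δ = 18.35°  ·
  (1,5): δ = 91.82°  ·
  (2,3): δ = 109.37°  ·
  (2,4): δ = 55.72°  ·
  (2,5): δ = 54.45°  ·
  (3,4): δ = 126.35°  ·
  (3,5): δ = 16.18°  ✓
  (4,5): δ = 69.83°  ·
antipodal pairs: 2

count = 2; pairs: (0,4), (3,5)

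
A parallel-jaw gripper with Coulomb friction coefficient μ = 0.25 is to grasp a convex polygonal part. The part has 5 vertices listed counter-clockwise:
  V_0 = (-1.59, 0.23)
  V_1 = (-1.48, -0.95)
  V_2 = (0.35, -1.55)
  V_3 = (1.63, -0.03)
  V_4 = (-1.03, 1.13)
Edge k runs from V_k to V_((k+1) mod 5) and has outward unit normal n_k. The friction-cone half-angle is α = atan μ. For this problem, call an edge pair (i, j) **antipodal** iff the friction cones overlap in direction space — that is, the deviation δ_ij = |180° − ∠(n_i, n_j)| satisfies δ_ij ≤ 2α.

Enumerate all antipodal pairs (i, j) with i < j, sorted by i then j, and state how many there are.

α = atan 0.25 = 14.04°;  2α = 28.07°
n_0 = (-0.9957, -0.0928)
n_1 = (-0.3116, -0.9502)
n_2 = (+0.7649, -0.6441)
n_3 = (+0.3997, +0.9166)
n_4 = (-0.8491, +0.5283)
  (0,1): δ = 113.48°  ·
  (0,2): δ = 45.43°  ·
  (0,3): δ = 61.11°  ·
  (0,4): δ = 142.78°  ·
  (1,2): δ = 111.95°  ·
  (1,3): δ = 5.41°  ✓
  (1,4): δ = 76.26°  ·
  (2,3): δ = 73.46°  ·
  (2,4): δ = 8.21°  ✓
  (3,4): δ = 98.33°  ·
antipodal pairs: 2

count = 2; pairs: (1,3), (2,4)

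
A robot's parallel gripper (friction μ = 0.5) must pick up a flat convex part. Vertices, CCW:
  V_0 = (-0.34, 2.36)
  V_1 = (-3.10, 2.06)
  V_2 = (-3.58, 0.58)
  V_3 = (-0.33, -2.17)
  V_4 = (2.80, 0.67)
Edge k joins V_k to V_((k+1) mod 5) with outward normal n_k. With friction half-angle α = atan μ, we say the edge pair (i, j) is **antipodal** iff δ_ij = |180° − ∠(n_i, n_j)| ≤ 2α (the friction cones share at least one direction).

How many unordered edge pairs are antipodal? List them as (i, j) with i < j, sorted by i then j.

α = atan 0.5 = 26.57°;  2α = 53.13°
n_0 = (-0.1081, +0.9941)
n_1 = (-0.9512, +0.3085)
n_2 = (-0.6459, -0.7634)
n_3 = (+0.6720, -0.7406)
n_4 = (+0.4739, +0.8806)
  (0,1): δ = 114.17°  ·
  (0,2): δ = 46.44°  ✓
  (0,3): δ = 36.02°  ✓
  (0,4): δ = 145.51°  ·
  (1,2): δ = 112.27°  ·
  (1,3): δ = 29.81°  ✓
  (1,4): δ = 79.68°  ·
  (2,3): δ = 97.54°  ·
  (2,4): δ = 11.95°  ✓
  (3,4): δ = 70.51°  ·
antipodal pairs: 4

count = 4; pairs: (0,2), (0,3), (1,3), (2,4)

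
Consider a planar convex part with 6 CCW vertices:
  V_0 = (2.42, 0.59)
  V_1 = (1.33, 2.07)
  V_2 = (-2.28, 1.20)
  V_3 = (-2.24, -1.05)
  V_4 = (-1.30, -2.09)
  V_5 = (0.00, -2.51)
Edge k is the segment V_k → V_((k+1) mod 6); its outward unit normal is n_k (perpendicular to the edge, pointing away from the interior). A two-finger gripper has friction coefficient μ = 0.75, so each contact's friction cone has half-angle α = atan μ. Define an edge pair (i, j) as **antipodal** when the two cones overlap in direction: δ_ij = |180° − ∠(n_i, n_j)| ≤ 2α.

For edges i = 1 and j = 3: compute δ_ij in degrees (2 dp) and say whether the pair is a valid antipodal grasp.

δ = 61.44°, valid

α = atan 0.75 = 36.87°;  2α = 73.74°
edge 1: e_1 = (-3.61, -0.87);  n_1 = (-0.2343, +0.9722)
edge 3: e_3 = (+0.94, -1.04);  n_3 = (-0.7419, -0.6705)
∠(n_1, n_3) = 118.56°
δ = |180° − 118.56°| = 61.44°
61.44° ≤ 2α = 73.74°  →  valid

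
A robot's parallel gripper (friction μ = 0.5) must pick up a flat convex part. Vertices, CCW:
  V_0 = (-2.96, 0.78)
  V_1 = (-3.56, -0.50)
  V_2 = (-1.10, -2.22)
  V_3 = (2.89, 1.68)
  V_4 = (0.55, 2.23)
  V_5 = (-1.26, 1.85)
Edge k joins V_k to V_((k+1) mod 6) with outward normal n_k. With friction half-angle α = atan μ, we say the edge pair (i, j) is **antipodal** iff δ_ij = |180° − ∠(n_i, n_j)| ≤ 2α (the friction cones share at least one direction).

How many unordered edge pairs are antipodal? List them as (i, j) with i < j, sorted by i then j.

α = atan 0.5 = 26.57°;  2α = 53.13°
n_0 = (-0.9055, +0.4244)
n_1 = (-0.5730, -0.8195)
n_2 = (+0.6990, -0.7151)
n_3 = (+0.2288, +0.9735)
n_4 = (-0.2055, +0.9787)
n_5 = (-0.5327, +0.8463)
  (0,1): δ = 99.85°  ·
  (0,2): δ = 20.54°  ✓
  (0,3): δ = 101.89°  ·
  (0,4): δ = 126.97°  ·
  (0,5): δ = 147.30°  ·
  (1,2): δ = 100.69°  ·
  (1,3): δ = 21.73°  ✓
  (1,4): δ = 46.82°  ✓
  (1,5): δ = 67.15°  ·
  (2,3): δ = 57.57°  ·
  (2,4): δ = 32.49°  ✓
  (2,5): δ = 12.16°  ✓
  (3,4): δ = 154.92°  ·
  (3,5): δ = 134.59°  ·
  (4,5): δ = 159.67°  ·
antipodal pairs: 5

count = 5; pairs: (0,2), (1,3), (1,4), (2,4), (2,5)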